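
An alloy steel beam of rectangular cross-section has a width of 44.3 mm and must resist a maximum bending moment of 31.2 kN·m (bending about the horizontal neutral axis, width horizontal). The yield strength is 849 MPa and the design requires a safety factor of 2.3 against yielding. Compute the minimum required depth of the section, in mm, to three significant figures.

σ_allow = 849/2.3 = 369.1 MPa.
For a rectangular section σ = 6M/(bh²), so h² = 6M/(b σ_allow) = 6×3.1200×10^7/(44.3×369.1) = 11450 mm².
h = 107.0 mm.

h = 107 mm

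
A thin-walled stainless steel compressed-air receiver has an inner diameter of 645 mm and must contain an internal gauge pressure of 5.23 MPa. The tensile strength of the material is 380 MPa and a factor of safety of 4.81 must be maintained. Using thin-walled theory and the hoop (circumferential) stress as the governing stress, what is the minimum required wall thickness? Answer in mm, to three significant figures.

t = 21.3 mm

σ_allow = 380/4.81 = 79.00 MPa.
Hoop stress σ_h = pD/(2t), so t = pD/(2σ_allow) = 5.23×645/(2×79.00) = 21.35 mm.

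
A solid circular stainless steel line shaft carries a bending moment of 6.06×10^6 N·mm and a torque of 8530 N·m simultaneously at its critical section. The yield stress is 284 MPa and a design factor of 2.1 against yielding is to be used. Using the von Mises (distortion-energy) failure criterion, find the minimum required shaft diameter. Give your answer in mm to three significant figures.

σ_allow = σ_y/n = 284/2.1 = 135.2 MPa.
For a solid shaft σ_b = 32M/(πd³) and τ = 16T/(πd³), so the von Mises stress is σ' = (16/πd³)·√(4M²+3T²).
√(4M²+3T²) = √(4×(6.060×10^6)² + 3×(8.530×10^6)²) = 1.911×10^7 N·mm.
d³ = 16×1.911×10^7/(π×135.2) = 719700 mm³.
d = 89.61 mm.

d = 89.6 mm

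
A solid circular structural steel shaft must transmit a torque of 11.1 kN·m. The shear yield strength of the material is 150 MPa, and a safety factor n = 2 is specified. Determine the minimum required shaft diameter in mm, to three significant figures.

d = 91.0 mm

Allowable shear stress τ_allow = 150/2 = 75.00 MPa.
For a solid shaft τ = 16T/(πd³), so d³ = 16T/(π τ_allow) = 16×1.1100×10^7/(π×75.00) = 753800 mm³.
d = (753800)^(1/3) = 91.01 mm.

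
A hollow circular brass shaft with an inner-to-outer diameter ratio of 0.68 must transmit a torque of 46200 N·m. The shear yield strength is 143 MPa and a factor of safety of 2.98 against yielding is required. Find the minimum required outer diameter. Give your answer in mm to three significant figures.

d_o = 184 mm

τ_allow = 143/2.98 = 47.99 MPa.
For a hollow shaft τ = 16T/[πd_o³(1−k⁴)] with k = 0.68, so 1−k⁴ = 0.7862.
d_o³ = 16T/[π τ_allow (1−k⁴)] = 16×4.6200×10^7/(π×47.99×0.7862) = 6.237×10^6 mm³.
d_o = 184.1 mm.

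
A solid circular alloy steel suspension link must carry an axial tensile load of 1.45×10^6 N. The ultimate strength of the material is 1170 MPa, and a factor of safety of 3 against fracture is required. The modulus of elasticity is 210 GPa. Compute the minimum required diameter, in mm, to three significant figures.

Allowable stress σ_allow = 1170/3 = 390.0 MPa.
Required area A = F/σ_allow = 1450000/390.0 = 3718 mm².
A = πd²/4 → d = √(4A/π) = 68.80 mm.

d = 68.8 mm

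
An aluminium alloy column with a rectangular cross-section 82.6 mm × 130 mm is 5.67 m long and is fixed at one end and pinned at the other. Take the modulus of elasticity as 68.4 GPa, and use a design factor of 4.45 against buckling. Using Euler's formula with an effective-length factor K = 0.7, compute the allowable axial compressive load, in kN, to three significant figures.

P_allow = 58.8 kN

Buckling occurs about the weak axis: I_min = h·b³/12 = 130×82.6³/12 = 6.105×10^6 mm⁴ (b = 82.6 mm is the smaller dimension).
Effective length L_e = KL = 0.7×5.67 m = 3969 mm.
Euler critical load P_cr = π²EI/L_e² = π²×68400×6.105×10^6/3969² = 261600 N.
P_allow = P_cr/n = 261600/4.45 = 58790 N.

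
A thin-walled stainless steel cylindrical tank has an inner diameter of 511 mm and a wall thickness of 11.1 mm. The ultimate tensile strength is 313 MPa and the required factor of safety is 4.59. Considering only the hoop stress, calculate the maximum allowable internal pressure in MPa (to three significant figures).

σ_allow = 313/4.59 = 68.19 MPa.
σ_h = pD/(2t) → p_allow = 2σ_allow t/D = 2×68.19×11.1/511 = 2.963 MPa.

p_allow = 2.96 MPa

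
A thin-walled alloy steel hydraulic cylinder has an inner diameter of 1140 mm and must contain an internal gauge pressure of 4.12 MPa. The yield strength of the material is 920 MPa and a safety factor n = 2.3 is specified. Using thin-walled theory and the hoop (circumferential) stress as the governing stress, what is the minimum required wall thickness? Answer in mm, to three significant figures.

t = 5.87 mm

σ_allow = 920/2.3 = 400.0 MPa.
Hoop stress σ_h = pD/(2t), so t = pD/(2σ_allow) = 4.12×1140/(2×400.0) = 5.871 mm.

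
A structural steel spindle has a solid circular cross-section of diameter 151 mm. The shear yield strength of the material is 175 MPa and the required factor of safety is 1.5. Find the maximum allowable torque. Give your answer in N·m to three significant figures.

T_allow = 78900 N·m

τ_allow = 175/1.5 = 116.7 MPa.
For a solid shaft T_allow = τ_allow·πd³/16; πd³/16 = π×151³/16 = 676000 mm³.
T_allow = 116.7×676000 = 7.887×10^7 N·mm = 78870 N·m.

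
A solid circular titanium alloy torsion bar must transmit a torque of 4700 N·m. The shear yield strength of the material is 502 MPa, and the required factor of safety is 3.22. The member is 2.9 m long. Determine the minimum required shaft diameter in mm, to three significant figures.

d = 53.5 mm

Allowable shear stress τ_allow = 502/3.22 = 155.9 MPa.
For a solid shaft τ = 16T/(πd³), so d³ = 16T/(π τ_allow) = 16×4700000/(π×155.9) = 153500 mm³.
d = (153500)^(1/3) = 53.55 mm.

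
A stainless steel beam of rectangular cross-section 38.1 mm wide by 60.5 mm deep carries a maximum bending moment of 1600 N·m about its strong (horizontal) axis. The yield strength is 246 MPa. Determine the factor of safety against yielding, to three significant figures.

n = 3.57

Section modulus S = bh²/6 = 38.1×60.5²/6 = 23240 mm³.
σ = M/S = 1600000/23240 = 68.84 MPa.
n = 246/68.84 = 3.574.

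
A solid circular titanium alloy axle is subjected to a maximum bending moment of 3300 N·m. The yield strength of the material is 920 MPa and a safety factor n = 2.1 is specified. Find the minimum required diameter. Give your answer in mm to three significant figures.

σ_allow = 920/2.1 = 438.1 MPa.
For a solid circular section σ = 32M/(πd³), so d³ = 32M/(π σ_allow) = 32×3300000/(π×438.1) = 76730 mm³.
d = 42.49 mm.

d = 42.5 mm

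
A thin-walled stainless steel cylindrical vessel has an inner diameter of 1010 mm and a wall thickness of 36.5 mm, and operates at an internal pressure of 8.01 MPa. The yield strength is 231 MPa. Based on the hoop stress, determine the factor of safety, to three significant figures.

σ_h = pD/(2t) = 8.01×1010/(2×36.5) = 110.8 MPa.
n = 231/110.8 = 2.084.

n = 2.08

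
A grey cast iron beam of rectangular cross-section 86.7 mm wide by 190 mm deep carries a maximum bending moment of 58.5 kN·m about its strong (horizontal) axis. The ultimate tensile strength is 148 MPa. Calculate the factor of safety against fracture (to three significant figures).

n = 1.32

Section modulus S = bh²/6 = 86.7×190²/6 = 521600 mm³.
σ = M/S = 5.8500×10^7/521600 = 112.1 MPa.
n = 148/112.1 = 1.320.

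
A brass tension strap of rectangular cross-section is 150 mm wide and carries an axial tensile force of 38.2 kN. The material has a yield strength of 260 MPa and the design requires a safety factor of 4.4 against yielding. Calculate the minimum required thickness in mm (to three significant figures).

t = 4.31 mm

σ_allow = 260/4.4 = 59.09 MPa.
Required area A = F/σ_allow = 38200/59.09 = 646.5 mm².
t = A/w = 646.5/150 = 4.310 mm.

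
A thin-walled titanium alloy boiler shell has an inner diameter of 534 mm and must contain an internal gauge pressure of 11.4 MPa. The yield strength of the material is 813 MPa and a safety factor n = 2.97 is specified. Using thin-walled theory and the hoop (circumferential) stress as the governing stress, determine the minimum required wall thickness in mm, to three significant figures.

σ_allow = 813/2.97 = 273.7 MPa.
Hoop stress σ_h = pD/(2t), so t = pD/(2σ_allow) = 11.4×534/(2×273.7) = 11.12 mm.

t = 11.1 mm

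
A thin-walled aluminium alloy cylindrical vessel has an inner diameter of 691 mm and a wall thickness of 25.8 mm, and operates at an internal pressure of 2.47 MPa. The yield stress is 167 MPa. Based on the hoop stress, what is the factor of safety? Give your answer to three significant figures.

σ_h = pD/(2t) = 2.47×691/(2×25.8) = 33.08 MPa.
n = 167/33.08 = 5.049.

n = 5.05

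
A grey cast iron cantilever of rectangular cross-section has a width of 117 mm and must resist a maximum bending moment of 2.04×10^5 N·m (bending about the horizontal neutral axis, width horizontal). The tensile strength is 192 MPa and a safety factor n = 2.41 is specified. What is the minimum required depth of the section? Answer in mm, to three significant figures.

h = 362 mm

σ_allow = 192/2.41 = 79.67 MPa.
For a rectangular section σ = 6M/(bh²), so h² = 6M/(b σ_allow) = 6×2.0400×10^8/(117×79.67) = 131300 mm².
h = 362.4 mm.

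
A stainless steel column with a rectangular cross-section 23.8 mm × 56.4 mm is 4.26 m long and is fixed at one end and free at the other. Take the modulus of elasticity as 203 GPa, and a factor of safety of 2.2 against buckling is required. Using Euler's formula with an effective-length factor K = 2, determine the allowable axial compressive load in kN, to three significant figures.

Buckling occurs about the weak axis: I_min = h·b³/12 = 56.4×23.8³/12 = 63360 mm⁴ (b = 23.8 mm is the smaller dimension).
Effective length L_e = KL = 2×4.26 m = 8520 mm.
Euler critical load P_cr = π²EI/L_e² = π²×203000×63360/8520² = 1749 N.
P_allow = P_cr/n = 1749/2.2 = 794.9 N.

P_allow = 0.795 kN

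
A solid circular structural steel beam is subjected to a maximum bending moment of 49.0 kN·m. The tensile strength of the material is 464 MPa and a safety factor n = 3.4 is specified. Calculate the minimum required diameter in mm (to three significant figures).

σ_allow = 464/3.4 = 136.5 MPa.
For a solid circular section σ = 32M/(πd³), so d³ = 32M/(π σ_allow) = 32×4.9000×10^7/(π×136.5) = 3.657×10^6 mm³.
d = 154.1 mm.

d = 154 mm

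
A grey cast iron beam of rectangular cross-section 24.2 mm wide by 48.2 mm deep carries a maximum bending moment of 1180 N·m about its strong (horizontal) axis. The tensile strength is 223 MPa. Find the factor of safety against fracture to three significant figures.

n = 1.77

Section modulus S = bh²/6 = 24.2×48.2²/6 = 9370 mm³.
σ = M/S = 1180000/9370 = 125.9 MPa.
n = 223/125.9 = 1.771.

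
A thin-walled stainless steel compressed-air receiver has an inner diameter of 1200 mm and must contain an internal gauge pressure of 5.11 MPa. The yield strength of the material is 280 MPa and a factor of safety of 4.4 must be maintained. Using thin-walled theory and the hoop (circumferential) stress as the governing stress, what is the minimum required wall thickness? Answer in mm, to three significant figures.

t = 48.2 mm

σ_allow = 280/4.4 = 63.64 MPa.
Hoop stress σ_h = pD/(2t), so t = pD/(2σ_allow) = 5.11×1200/(2×63.64) = 48.18 mm.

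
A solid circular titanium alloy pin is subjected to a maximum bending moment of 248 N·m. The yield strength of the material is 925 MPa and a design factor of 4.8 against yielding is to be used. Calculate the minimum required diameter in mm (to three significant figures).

d = 23.6 mm

σ_allow = 925/4.8 = 192.7 MPa.
For a solid circular section σ = 32M/(πd³), so d³ = 32M/(π σ_allow) = 32×248000/(π×192.7) = 13110 mm³.
d = 23.58 mm.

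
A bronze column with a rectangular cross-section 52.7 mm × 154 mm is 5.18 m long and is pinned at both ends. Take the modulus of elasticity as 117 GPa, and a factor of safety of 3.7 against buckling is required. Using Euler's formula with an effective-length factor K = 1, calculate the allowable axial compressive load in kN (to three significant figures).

P_allow = 21.8 kN

Buckling occurs about the weak axis: I_min = h·b³/12 = 154×52.7³/12 = 1.878×10^6 mm⁴ (b = 52.7 mm is the smaller dimension).
Effective length L_e = KL = 1×5.18 m = 5180 mm.
Euler critical load P_cr = π²EI/L_e² = π²×117000×1.878×10^6/5180² = 80830 N.
P_allow = P_cr/n = 80830/3.7 = 21850 N.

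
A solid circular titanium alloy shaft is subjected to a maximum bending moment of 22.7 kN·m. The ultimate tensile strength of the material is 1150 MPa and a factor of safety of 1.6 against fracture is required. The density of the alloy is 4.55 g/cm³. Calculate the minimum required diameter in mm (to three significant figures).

d = 68.5 mm

σ_allow = 1150/1.6 = 718.8 MPa.
For a solid circular section σ = 32M/(πd³), so d³ = 32M/(π σ_allow) = 32×2.2700×10^7/(π×718.8) = 321700 mm³.
d = 68.52 mm.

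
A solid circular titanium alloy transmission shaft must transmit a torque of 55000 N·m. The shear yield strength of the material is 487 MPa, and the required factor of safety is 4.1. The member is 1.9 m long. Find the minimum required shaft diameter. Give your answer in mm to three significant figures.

d = 133 mm

Allowable shear stress τ_allow = 487/4.1 = 118.8 MPa.
For a solid shaft τ = 16T/(πd³), so d³ = 16T/(π τ_allow) = 16×5.5000×10^7/(π×118.8) = 2.358×10^6 mm³.
d = (2.358×10^6)^(1/3) = 133.1 mm.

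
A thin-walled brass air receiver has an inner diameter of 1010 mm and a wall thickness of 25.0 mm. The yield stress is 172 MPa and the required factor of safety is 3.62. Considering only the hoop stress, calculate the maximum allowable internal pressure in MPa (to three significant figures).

p_allow = 2.35 MPa

σ_allow = 172/3.62 = 47.51 MPa.
σ_h = pD/(2t) → p_allow = 2σ_allow t/D = 2×47.51×25.0/1010 = 2.352 MPa.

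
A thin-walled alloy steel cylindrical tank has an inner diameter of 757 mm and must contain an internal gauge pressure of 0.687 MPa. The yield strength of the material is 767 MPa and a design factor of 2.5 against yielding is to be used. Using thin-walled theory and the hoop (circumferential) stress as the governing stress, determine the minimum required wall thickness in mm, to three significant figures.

σ_allow = 767/2.5 = 306.8 MPa.
Hoop stress σ_h = pD/(2t), so t = pD/(2σ_allow) = 0.687×757/(2×306.8) = 0.8476 mm.

t = 0.848 mm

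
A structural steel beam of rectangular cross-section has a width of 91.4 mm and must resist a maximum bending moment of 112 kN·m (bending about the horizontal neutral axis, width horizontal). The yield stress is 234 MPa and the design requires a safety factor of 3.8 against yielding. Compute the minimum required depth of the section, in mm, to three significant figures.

h = 346 mm

σ_allow = 234/3.8 = 61.58 MPa.
For a rectangular section σ = 6M/(bh²), so h² = 6M/(b σ_allow) = 6×1.1200×10^8/(91.4×61.58) = 119400 mm².
h = 345.5 mm.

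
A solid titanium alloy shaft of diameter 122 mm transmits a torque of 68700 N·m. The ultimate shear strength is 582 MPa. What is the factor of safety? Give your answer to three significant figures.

τ = 16T/(πd³) = 16×6.8700×10^7/(π×122³) = 192.7 MPa.
n = τ_limit/τ = 582/192.7 = 3.020.

n = 3.02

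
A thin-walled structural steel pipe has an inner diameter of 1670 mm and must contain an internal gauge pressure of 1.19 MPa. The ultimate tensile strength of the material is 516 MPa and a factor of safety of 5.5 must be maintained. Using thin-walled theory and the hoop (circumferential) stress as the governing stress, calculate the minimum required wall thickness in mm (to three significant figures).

σ_allow = 516/5.5 = 93.82 MPa.
Hoop stress σ_h = pD/(2t), so t = pD/(2σ_allow) = 1.19×1670/(2×93.82) = 10.59 mm.

t = 10.6 mm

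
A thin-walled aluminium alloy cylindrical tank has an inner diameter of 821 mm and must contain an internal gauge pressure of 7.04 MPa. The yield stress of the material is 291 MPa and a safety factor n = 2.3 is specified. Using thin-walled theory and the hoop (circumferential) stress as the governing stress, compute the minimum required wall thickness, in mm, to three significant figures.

t = 22.8 mm

σ_allow = 291/2.3 = 126.5 MPa.
Hoop stress σ_h = pD/(2t), so t = pD/(2σ_allow) = 7.04×821/(2×126.5) = 22.84 mm.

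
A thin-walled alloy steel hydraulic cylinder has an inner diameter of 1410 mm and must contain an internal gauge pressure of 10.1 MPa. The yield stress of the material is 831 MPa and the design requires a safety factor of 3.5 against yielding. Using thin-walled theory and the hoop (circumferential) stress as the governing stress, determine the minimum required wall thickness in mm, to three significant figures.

σ_allow = 831/3.5 = 237.4 MPa.
Hoop stress σ_h = pD/(2t), so t = pD/(2σ_allow) = 10.1×1410/(2×237.4) = 29.99 mm.

t = 30.0 mm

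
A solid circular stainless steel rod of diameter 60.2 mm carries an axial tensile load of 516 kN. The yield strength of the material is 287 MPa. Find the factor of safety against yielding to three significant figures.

n = 1.58

A = πd²/4 = 2846 mm².
σ = F/A = 516000/2846 = 181.3 MPa.
n = 287/181.3 = 1.583.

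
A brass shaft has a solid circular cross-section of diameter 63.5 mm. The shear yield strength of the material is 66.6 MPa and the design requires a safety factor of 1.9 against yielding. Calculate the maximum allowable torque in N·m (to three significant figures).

T_allow = 1760 N·m

τ_allow = 66.6/1.9 = 35.05 MPa.
For a solid shaft T_allow = τ_allow·πd³/16; πd³/16 = π×63.5³/16 = 50270 mm³.
T_allow = 35.05×50270 = 1.762×10^6 N·mm = 1762 N·m.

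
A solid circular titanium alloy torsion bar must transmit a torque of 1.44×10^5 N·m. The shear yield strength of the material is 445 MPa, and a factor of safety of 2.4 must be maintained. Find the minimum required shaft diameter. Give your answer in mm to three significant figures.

Allowable shear stress τ_allow = 445/2.4 = 185.4 MPa.
For a solid shaft τ = 16T/(πd³), so d³ = 16T/(π τ_allow) = 16×1.4400×10^8/(π×185.4) = 3.955×10^6 mm³.
d = (3.955×10^6)^(1/3) = 158.1 mm.

d = 158 mm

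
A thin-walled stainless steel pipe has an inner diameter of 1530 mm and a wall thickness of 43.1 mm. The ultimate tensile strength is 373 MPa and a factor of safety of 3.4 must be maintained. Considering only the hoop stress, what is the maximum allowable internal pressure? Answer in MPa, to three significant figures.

σ_allow = 373/3.4 = 109.7 MPa.
σ_h = pD/(2t) → p_allow = 2σ_allow t/D = 2×109.7×43.1/1530 = 6.181 MPa.

p_allow = 6.18 MPa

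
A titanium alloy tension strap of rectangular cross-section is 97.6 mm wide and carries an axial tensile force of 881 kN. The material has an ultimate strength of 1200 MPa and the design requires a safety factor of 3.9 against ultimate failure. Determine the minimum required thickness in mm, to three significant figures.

t = 29.3 mm

σ_allow = 1200/3.9 = 307.7 MPa.
Required area A = F/σ_allow = 881000/307.7 = 2863 mm².
t = A/w = 2863/97.6 = 29.34 mm.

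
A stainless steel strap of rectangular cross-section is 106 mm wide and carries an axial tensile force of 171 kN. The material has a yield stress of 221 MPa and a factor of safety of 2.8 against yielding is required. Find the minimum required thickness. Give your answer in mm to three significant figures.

t = 20.4 mm

σ_allow = 221/2.8 = 78.93 MPa.
Required area A = F/σ_allow = 171000/78.93 = 2167 mm².
t = A/w = 2167/106 = 20.44 mm.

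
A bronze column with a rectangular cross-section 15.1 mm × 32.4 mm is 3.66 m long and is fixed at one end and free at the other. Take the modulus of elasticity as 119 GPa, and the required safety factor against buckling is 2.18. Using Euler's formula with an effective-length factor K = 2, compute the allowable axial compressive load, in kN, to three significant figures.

P_allow = 0.0935 kN

Buckling occurs about the weak axis: I_min = h·b³/12 = 32.4×15.1³/12 = 9296 mm⁴ (b = 15.1 mm is the smaller dimension).
Effective length L_e = KL = 2×3.66 m = 7320 mm.
Euler critical load P_cr = π²EI/L_e² = π²×119000×9296/7320² = 203.8 N.
P_allow = P_cr/n = 203.8/2.18 = 93.47 N.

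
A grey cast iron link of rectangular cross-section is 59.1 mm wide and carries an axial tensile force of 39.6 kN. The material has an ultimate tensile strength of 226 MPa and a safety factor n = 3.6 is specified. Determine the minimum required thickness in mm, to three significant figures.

σ_allow = 226/3.6 = 62.78 MPa.
Required area A = F/σ_allow = 39600/62.78 = 630.8 mm².
t = A/w = 630.8/59.1 = 10.67 mm.

t = 10.7 mm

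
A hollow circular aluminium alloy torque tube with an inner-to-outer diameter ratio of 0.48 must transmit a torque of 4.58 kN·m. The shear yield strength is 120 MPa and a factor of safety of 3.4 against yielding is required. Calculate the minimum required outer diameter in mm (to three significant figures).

d_o = 88.7 mm

τ_allow = 120/3.4 = 35.29 MPa.
For a hollow shaft τ = 16T/[πd_o³(1−k⁴)] with k = 0.48, so 1−k⁴ = 0.9469.
d_o³ = 16T/[π τ_allow (1−k⁴)] = 16×4580000/(π×35.29×0.9469) = 697900 mm³.
d_o = 88.70 mm.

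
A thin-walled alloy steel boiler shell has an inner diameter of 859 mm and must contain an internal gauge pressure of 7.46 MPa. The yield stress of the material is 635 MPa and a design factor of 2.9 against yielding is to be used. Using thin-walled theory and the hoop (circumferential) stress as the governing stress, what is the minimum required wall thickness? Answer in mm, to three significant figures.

σ_allow = 635/2.9 = 219.0 MPa.
Hoop stress σ_h = pD/(2t), so t = pD/(2σ_allow) = 7.46×859/(2×219.0) = 14.63 mm.

t = 14.6 mm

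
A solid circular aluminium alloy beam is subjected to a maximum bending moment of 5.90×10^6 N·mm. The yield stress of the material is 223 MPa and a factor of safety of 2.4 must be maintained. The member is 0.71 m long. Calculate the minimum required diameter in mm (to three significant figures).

d = 86.5 mm

σ_allow = 223/2.4 = 92.92 MPa.
For a solid circular section σ = 32M/(πd³), so d³ = 32M/(π σ_allow) = 32×5900000/(π×92.92) = 646800 mm³.
d = 86.48 mm.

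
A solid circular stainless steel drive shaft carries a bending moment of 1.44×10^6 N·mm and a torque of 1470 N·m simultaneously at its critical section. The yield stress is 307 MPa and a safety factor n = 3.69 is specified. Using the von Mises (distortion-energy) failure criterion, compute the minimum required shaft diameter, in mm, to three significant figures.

d = 61.7 mm

σ_allow = σ_y/n = 307/3.69 = 83.20 MPa.
For a solid shaft σ_b = 32M/(πd³) and τ = 16T/(πd³), so the von Mises stress is σ' = (16/πd³)·√(4M²+3T²).
√(4M²+3T²) = √(4×(1.440×10^6)² + 3×(1.470×10^6)²) = 3.844×10^6 N·mm.
d³ = 16×3.844×10^6/(π×83.20) = 235300 mm³.
d = 61.74 mm.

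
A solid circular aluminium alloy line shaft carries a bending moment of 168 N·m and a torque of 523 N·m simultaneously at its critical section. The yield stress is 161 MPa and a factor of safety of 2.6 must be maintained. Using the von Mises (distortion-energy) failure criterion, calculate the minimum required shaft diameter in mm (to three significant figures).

d = 43.0 mm

σ_allow = σ_y/n = 161/2.6 = 61.92 MPa.
For a solid shaft σ_b = 32M/(πd³) and τ = 16T/(πd³), so the von Mises stress is σ' = (16/πd³)·√(4M²+3T²).
√(4M²+3T²) = √(4×(168000)² + 3×(523000)²) = 966200 N·mm.
d³ = 16×966200/(π×61.92) = 79460 mm³.
d = 42.99 mm.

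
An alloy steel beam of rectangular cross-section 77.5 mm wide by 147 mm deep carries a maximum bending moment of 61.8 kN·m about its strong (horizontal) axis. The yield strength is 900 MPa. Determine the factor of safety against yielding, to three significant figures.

n = 4.06

Section modulus S = bh²/6 = 77.5×147²/6 = 279100 mm³.
σ = M/S = 6.1800×10^7/279100 = 221.4 MPa.
n = 900/221.4 = 4.065.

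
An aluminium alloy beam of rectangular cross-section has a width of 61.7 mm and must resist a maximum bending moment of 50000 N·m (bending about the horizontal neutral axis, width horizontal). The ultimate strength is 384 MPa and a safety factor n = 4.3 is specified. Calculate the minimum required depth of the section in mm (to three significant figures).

σ_allow = 384/4.3 = 89.30 MPa.
For a rectangular section σ = 6M/(bh²), so h² = 6M/(b σ_allow) = 6×5.0000×10^7/(61.7×89.30) = 54450 mm².
h = 233.3 mm.

h = 233 mm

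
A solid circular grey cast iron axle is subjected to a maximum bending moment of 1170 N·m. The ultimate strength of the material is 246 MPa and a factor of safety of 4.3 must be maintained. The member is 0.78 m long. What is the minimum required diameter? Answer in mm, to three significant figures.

σ_allow = 246/4.3 = 57.21 MPa.
For a solid circular section σ = 32M/(πd³), so d³ = 32M/(π σ_allow) = 32×1170000/(π×57.21) = 208300 mm³.
d = 59.28 mm.

d = 59.3 mm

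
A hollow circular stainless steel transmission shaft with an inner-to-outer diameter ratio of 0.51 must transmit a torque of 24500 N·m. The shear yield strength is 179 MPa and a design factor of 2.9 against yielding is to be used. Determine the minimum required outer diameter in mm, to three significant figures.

τ_allow = 179/2.9 = 61.72 MPa.
For a hollow shaft τ = 16T/[πd_o³(1−k⁴)] with k = 0.51, so 1−k⁴ = 0.9323.
d_o³ = 16T/[π τ_allow (1−k⁴)] = 16×2.4500×10^7/(π×61.72×0.9323) = 2.168×10^6 mm³.
d_o = 129.4 mm.

d_o = 129 mm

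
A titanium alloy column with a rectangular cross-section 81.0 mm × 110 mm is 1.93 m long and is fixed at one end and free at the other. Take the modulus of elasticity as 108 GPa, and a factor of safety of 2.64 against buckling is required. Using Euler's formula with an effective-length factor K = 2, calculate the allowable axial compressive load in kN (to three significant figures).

P_allow = 132 kN

Buckling occurs about the weak axis: I_min = h·b³/12 = 110×81.0³/12 = 4.872×10^6 mm⁴ (b = 81.0 mm is the smaller dimension).
Effective length L_e = KL = 2×1.93 m = 3860 mm.
Euler critical load P_cr = π²EI/L_e² = π²×108000×4.872×10^6/3860² = 348500 N.
P_allow = P_cr/n = 348500/2.64 = 132000 N.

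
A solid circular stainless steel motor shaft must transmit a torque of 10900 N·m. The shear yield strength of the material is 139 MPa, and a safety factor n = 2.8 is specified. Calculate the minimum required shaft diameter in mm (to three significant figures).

Allowable shear stress τ_allow = 139/2.8 = 49.64 MPa.
For a solid shaft τ = 16T/(πd³), so d³ = 16T/(π τ_allow) = 16×1.0900×10^7/(π×49.64) = 1.118×10^6 mm³.
d = (1.118×10^6)^(1/3) = 103.8 mm.

d = 104 mm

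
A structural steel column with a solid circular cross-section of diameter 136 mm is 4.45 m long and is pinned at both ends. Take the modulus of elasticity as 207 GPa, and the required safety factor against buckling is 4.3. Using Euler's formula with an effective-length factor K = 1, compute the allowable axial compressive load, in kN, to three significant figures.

P_allow = 403 kN

I = πd⁴/64 = π×136⁴/64 = 1.679×10^7 mm⁴.
Effective length L_e = KL = 1×4.45 m = 4450 mm.
Euler critical load P_cr = π²EI/L_e² = π²×207000×1.679×10^7/4450² = 1.733×10^6 N.
P_allow = P_cr/n = 1.733×10^6/4.3 = 402900 N.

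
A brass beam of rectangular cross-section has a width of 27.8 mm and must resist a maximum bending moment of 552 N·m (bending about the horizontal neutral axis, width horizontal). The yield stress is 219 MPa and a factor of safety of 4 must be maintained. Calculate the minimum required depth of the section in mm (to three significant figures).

σ_allow = 219/4 = 54.75 MPa.
For a rectangular section σ = 6M/(bh²), so h² = 6M/(b σ_allow) = 6×552000/(27.8×54.75) = 2176 mm².
h = 46.65 mm.

h = 46.6 mm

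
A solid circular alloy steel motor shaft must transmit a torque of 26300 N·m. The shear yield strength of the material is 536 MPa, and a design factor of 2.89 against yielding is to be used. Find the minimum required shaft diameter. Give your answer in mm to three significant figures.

Allowable shear stress τ_allow = 536/2.89 = 185.5 MPa.
For a solid shaft τ = 16T/(πd³), so d³ = 16T/(π τ_allow) = 16×2.6300×10^7/(π×185.5) = 722200 mm³.
d = (722200)^(1/3) = 89.72 mm.

d = 89.7 mm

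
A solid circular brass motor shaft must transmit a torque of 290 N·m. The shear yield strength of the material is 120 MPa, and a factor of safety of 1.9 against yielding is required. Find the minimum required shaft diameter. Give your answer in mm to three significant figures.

d = 28.6 mm

Allowable shear stress τ_allow = 120/1.9 = 63.16 MPa.
For a solid shaft τ = 16T/(πd³), so d³ = 16T/(π τ_allow) = 16×290000/(π×63.16) = 23390 mm³.
d = (23390)^(1/3) = 28.60 mm.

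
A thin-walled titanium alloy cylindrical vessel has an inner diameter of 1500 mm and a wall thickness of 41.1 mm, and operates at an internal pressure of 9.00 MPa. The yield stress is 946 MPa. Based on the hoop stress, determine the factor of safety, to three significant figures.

σ_h = pD/(2t) = 9.00×1500/(2×41.1) = 164.2 MPa.
n = 946/164.2 = 5.760.

n = 5.76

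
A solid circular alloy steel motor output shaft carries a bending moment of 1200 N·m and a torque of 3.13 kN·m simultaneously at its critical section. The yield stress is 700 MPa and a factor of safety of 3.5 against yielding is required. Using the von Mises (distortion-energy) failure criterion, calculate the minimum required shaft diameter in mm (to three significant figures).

σ_allow = σ_y/n = 700/3.5 = 200.0 MPa.
For a solid shaft σ_b = 32M/(πd³) and τ = 16T/(πd³), so the von Mises stress is σ' = (16/πd³)·√(4M²+3T²).
√(4M²+3T²) = √(4×(1.200×10^6)² + 3×(3.130×10^6)²) = 5.929×10^6 N·mm.
d³ = 16×5.929×10^6/(π×200.0) = 151000 mm³.
d = 53.25 mm.

d = 53.2 mm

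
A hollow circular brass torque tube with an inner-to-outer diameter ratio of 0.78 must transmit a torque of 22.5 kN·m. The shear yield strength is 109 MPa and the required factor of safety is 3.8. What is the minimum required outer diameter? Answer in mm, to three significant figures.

τ_allow = 109/3.8 = 28.68 MPa.
For a hollow shaft τ = 16T/[πd_o³(1−k⁴)] with k = 0.78, so 1−k⁴ = 0.6298.
d_o³ = 16T/[π τ_allow (1−k⁴)] = 16×2.2500×10^7/(π×28.68×0.6298) = 6.343×10^6 mm³.
d_o = 185.1 mm.

d_o = 185 mm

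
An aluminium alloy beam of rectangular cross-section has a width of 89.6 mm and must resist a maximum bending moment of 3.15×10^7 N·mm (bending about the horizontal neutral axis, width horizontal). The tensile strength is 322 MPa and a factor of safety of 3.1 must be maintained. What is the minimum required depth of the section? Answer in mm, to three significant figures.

σ_allow = 322/3.1 = 103.9 MPa.
For a rectangular section σ = 6M/(bh²), so h² = 6M/(b σ_allow) = 6×3.1500×10^7/(89.6×103.9) = 20310 mm².
h = 142.5 mm.

h = 143 mm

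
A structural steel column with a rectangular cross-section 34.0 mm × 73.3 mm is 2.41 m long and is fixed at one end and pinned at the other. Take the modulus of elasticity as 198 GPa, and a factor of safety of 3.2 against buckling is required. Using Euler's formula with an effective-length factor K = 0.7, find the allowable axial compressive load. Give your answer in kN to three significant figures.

P_allow = 51.5 kN

Buckling occurs about the weak axis: I_min = h·b³/12 = 73.3×34.0³/12 = 240100 mm⁴ (b = 34.0 mm is the smaller dimension).
Effective length L_e = KL = 0.7×2.41 m = 1687 mm.
Euler critical load P_cr = π²EI/L_e² = π²×198000×240100/1687² = 164900 N.
P_allow = P_cr/n = 164900/3.2 = 51520 N.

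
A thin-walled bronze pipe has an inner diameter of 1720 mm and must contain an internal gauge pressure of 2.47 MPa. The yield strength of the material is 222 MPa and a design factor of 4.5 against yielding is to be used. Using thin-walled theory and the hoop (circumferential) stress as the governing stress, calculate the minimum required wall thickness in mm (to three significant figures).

σ_allow = 222/4.5 = 49.33 MPa.
Hoop stress σ_h = pD/(2t), so t = pD/(2σ_allow) = 2.47×1720/(2×49.33) = 43.06 mm.

t = 43.1 mm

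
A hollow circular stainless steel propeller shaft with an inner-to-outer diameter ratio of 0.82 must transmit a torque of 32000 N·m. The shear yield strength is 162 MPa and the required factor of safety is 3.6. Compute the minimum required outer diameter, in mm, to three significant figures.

τ_allow = 162/3.6 = 45.00 MPa.
For a hollow shaft τ = 16T/[πd_o³(1−k⁴)] with k = 0.82, so 1−k⁴ = 0.5479.
d_o³ = 16T/[π τ_allow (1−k⁴)] = 16×3.2000×10^7/(π×45.00×0.5479) = 6.610×10^6 mm³.
d_o = 187.7 mm.

d_o = 188 mm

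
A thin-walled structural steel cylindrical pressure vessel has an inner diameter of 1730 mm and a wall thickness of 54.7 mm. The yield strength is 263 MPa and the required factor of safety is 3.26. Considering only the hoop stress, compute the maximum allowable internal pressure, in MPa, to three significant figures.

p_allow = 5.10 MPa

σ_allow = 263/3.26 = 80.67 MPa.
σ_h = pD/(2t) → p_allow = 2σ_allow t/D = 2×80.67×54.7/1730 = 5.102 MPa.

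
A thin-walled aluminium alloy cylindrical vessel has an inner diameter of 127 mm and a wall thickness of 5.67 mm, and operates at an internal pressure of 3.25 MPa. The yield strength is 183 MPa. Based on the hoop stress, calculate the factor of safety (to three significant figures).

n = 5.03

σ_h = pD/(2t) = 3.25×127/(2×5.67) = 36.40 MPa.
n = 183/36.40 = 5.028.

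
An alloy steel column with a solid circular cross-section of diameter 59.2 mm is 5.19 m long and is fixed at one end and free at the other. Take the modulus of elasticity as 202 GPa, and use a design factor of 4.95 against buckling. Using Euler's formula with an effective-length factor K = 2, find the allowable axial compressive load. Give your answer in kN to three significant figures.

P_allow = 2.25 kN

I = πd⁴/64 = π×59.2⁴/64 = 602900 mm⁴.
Effective length L_e = KL = 2×5.19 m = 10380 mm.
Euler critical load P_cr = π²EI/L_e² = π²×202000×602900/10380² = 11160 N.
P_allow = P_cr/n = 11160/4.95 = 2254 N.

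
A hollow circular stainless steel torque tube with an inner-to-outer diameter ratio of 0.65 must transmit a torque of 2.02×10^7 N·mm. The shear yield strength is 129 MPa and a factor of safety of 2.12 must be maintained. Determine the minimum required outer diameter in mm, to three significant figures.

d_o = 127 mm

τ_allow = 129/2.12 = 60.85 MPa.
For a hollow shaft τ = 16T/[πd_o³(1−k⁴)] with k = 0.65, so 1−k⁴ = 0.8215.
d_o³ = 16T/[π τ_allow (1−k⁴)] = 16×2.0200×10^7/(π×60.85×0.8215) = 2.058×10^6 mm³.
d_o = 127.2 mm.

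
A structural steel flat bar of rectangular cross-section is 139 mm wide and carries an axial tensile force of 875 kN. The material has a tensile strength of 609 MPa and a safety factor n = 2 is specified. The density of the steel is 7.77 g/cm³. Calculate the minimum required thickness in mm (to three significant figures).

σ_allow = 609/2 = 304.5 MPa.
Required area A = F/σ_allow = 875000/304.5 = 2874 mm².
t = A/w = 2874/139 = 20.67 mm.

t = 20.7 mm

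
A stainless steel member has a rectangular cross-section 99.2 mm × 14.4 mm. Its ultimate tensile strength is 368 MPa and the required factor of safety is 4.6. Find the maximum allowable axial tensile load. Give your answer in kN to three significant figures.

σ_allow = 368/4.6 = 80.00 MPa.
A = 99.2×14.4 = 1428 mm².
F_allow = σ_allow × A = 80.00×1428 = 114300 N.

F_allow = 114 kN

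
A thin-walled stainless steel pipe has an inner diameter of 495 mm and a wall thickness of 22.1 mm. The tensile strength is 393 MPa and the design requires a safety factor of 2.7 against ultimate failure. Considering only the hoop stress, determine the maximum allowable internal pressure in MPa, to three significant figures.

p_allow = 13.0 MPa

σ_allow = 393/2.7 = 145.6 MPa.
σ_h = pD/(2t) → p_allow = 2σ_allow t/D = 2×145.6×22.1/495 = 13.00 MPa.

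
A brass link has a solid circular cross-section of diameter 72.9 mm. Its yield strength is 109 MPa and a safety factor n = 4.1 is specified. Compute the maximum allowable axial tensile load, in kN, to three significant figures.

σ_allow = 109/4.1 = 26.59 MPa.
A = πd²/4 = π×72.9²/4 = 4174 mm².
F_allow = σ_allow × A = 26.59×4174 = 111000 N.

F_allow = 111 kN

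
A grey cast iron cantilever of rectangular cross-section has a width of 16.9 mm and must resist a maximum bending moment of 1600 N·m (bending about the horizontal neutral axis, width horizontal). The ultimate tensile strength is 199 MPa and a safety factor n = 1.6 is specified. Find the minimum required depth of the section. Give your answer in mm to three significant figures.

σ_allow = 199/1.6 = 124.4 MPa.
For a rectangular section σ = 6M/(bh²), so h² = 6M/(b σ_allow) = 6×1600000/(16.9×124.4) = 4567 mm².
h = 67.58 mm.

h = 67.6 mm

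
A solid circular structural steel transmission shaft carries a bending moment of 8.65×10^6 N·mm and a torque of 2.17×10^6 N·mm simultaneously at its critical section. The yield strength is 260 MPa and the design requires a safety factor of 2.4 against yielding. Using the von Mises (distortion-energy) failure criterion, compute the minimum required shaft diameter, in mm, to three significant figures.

d = 94.1 mm

σ_allow = σ_y/n = 260/2.4 = 108.3 MPa.
For a solid shaft σ_b = 32M/(πd³) and τ = 16T/(πd³), so the von Mises stress is σ' = (16/πd³)·√(4M²+3T²).
√(4M²+3T²) = √(4×(8.650×10^6)² + 3×(2.170×10^6)²) = 1.770×10^7 N·mm.
d³ = 16×1.770×10^7/(π×108.3) = 832300 mm³.
d = 94.06 mm.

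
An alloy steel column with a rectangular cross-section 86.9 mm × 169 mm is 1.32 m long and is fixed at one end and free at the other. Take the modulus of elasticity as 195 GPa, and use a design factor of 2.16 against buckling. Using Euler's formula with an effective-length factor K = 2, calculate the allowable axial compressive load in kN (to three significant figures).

Buckling occurs about the weak axis: I_min = h·b³/12 = 169×86.9³/12 = 9.242×10^6 mm⁴ (b = 86.9 mm is the smaller dimension).
Effective length L_e = KL = 2×1.32 m = 2640 mm.
Euler critical load P_cr = π²EI/L_e² = π²×195000×9.242×10^6/2640² = 2.552×10^6 N.
P_allow = P_cr/n = 2.552×10^6/2.16 = 1.182×10^6 N.

P_allow = 1180 kN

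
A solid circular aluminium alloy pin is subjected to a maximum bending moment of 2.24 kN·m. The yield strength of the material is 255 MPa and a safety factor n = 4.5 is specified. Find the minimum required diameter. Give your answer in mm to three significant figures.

σ_allow = 255/4.5 = 56.67 MPa.
For a solid circular section σ = 32M/(πd³), so d³ = 32M/(π σ_allow) = 32×2240000/(π×56.67) = 402600 mm³.
d = 73.84 mm.

d = 73.8 mm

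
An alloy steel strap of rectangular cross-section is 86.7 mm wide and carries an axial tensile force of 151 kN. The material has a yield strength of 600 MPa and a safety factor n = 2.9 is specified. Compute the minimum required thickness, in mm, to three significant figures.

t = 8.42 mm

σ_allow = 600/2.9 = 206.9 MPa.
Required area A = F/σ_allow = 151000/206.9 = 729.8 mm².
t = A/w = 729.8/86.7 = 8.418 mm.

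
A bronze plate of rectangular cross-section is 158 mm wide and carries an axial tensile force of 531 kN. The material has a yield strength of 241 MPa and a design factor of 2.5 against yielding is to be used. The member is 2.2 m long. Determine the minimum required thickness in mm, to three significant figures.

t = 34.9 mm

σ_allow = 241/2.5 = 96.40 MPa.
Required area A = F/σ_allow = 531000/96.40 = 5508 mm².
t = A/w = 5508/158 = 34.86 mm.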